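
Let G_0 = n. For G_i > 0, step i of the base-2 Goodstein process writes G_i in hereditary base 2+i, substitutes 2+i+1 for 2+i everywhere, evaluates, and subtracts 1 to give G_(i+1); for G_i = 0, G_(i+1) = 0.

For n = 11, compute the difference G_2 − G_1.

943

base 2: 11 = 2^(2 + 1) + 2 + 1; at 3: 3^(3 + 1) + 3 + 1 = 85; next = 84
base 3: 84 = 3^(3 + 1) + 3; at 4: 4^(4 + 1) + 4 = 1028; next = 1027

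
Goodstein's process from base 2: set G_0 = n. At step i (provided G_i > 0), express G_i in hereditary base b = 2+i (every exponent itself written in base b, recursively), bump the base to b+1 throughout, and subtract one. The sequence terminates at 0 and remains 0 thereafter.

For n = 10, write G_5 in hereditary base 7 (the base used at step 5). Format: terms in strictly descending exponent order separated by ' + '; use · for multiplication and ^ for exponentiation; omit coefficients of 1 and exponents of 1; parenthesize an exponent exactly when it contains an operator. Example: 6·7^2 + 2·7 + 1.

(0) 10|_2 = 2^(2 + 1) + 2 ↦ 3^(3 + 1) + 3|_3 = 84 ⇒ 83
(1) 83|_3 = 3^(3 + 1) + 2 ↦ 4^(4 + 1) + 2|_4 = 1026 ⇒ 1025
(2) 1025|_4 = 4^(4 + 1) + 1 ↦ 5^(5 + 1) + 1|_5 = 15626 ⇒ 15625
(3) 15625|_5 = 5^(5 + 1) ↦ 6^(6 + 1)|_6 = 279936 ⇒ 279935
(4) 279935|_6 = 5·6^6 + 5·6^5 + 5·6^4 + 5·6^3 + 5·6^2 + 5·6 + 5 ↦ 5·7^7 + 5·7^5 + 5·7^4 + 5·7^3 + 5·7^2 + 5·7 + 5|_7 = 4215755 ⇒ 4215754

5·7^7 + 5·7^5 + 5·7^4 + 5·7^3 + 5·7^2 + 5·7 + 4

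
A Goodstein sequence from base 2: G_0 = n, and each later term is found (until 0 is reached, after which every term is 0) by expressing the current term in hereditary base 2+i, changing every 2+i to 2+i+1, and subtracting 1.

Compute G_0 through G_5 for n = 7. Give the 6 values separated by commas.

[0] 7 ≡ 2^2 + 2 + 1 (base 2). Lift 3: 31. −1: 30.
[1] 30 ≡ 3^3 + 3 (base 3). Lift 4: 260. −1: 259.
[2] 259 ≡ 4^4 + 3 (base 4). Lift 5: 3128. −1: 3127.
[3] 3127 ≡ 5^5 + 2 (base 5). Lift 6: 46658. −1: 46657.
[4] 46657 ≡ 6^6 + 1 (base 6). Lift 7: 823544. −1: 823543.

7, 30, 259, 3127, 46657, 823543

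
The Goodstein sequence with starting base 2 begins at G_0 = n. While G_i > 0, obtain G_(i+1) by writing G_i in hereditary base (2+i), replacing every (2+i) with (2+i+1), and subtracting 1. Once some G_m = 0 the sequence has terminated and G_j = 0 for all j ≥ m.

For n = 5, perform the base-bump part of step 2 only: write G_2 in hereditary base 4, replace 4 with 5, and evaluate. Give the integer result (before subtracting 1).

468

G_0 = 5. HB_2(5) = 2^2 + 1. Bump = 28. G_1 = 27.
G_1 = 27. HB_3(27) = 3^3. Bump = 256. G_2 = 255.
G_2 = 255. HB_4(255) = 3·4^3 + 3·4^2 + 3·4 + 3. Bump = 468. G_3 = 467.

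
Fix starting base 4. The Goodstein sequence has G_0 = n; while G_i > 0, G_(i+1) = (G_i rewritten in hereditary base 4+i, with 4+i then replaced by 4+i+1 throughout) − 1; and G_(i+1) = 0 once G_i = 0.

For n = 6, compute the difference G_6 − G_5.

6 —HB4→ 4 + 2 —bump→ 5 + 2 = 7 —(−1)→ 6
6 —HB5→ 5 + 1 —bump→ 6 + 1 = 7 —(−1)→ 6
6 —HB6→ 6 —bump→ 7 = 7 —(−1)→ 6
6 —HB7→ 6 —bump→ 6 = 6 —(−1)→ 5
5 —HB8→ 5 —bump→ 5 = 5 —(−1)→ 4
4 —HB9→ 4 —bump→ 4 = 4 —(−1)→ 3

-1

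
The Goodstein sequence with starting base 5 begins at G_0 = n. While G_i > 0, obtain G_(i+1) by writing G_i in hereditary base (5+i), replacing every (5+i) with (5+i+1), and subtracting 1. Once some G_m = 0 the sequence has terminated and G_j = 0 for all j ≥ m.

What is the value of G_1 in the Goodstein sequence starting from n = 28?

38

[0] 28 ≡ 5^2 + 3 (base 5). Lift 6: 39. −1: 38.
[1] 38 ≡ 6^2 + 2 (base 6). Lift 7: 51. −1: 50.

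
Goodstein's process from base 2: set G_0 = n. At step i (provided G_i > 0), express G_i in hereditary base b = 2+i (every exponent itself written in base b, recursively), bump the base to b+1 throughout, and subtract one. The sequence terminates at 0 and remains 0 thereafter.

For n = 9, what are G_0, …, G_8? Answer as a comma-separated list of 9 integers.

i=0: 9 = 2^(2 + 1) + 1 (b=2); 2→3: 3^(3 + 1) + 1 = 82; 82−1 = 81
i=1: 81 = 3^(3 + 1) (b=3); 3→4: 4^(4 + 1) = 1024; 1024−1 = 1023
i=2: 1023 = 3·4^4 + 3·4^3 + 3·4^2 + 3·4 + 3 (b=4); 4→5: 3·5^5 + 3·5^3 + 3·5^2 + 3·5 + 3 = 9843; 9843−1 = 9842
i=3: 9842 = 3·5^5 + 3·5^3 + 3·5^2 + 3·5 + 2 (b=5); 5→6: 3·6^6 + 3·6^3 + 3·6^2 + 3·6 + 2 = 140744; 140744−1 = 140743
i=4: 140743 = 3·6^6 + 3·6^3 + 3·6^2 + 3·6 + 1 (b=6); 6→7: 3·7^7 + 3·7^3 + 3·7^2 + 3·7 + 1 = 2471827; 2471827−1 = 2471826
i=5: 2471826 = 3·7^7 + 3·7^3 + 3·7^2 + 3·7 (b=7); 7→8: 3·8^8 + 3·8^3 + 3·8^2 + 3·8 = 50333400; 50333400−1 = 50333399
i=6: 50333399 = 3·8^8 + 3·8^3 + 3·8^2 + 2·8 + 7 (b=8); 8→9: 3·9^9 + 3·9^3 + 3·9^2 + 2·9 + 7 = 1162263922; 1162263922−1 = 1162263921
i=7: 1162263921 = 3·9^9 + 3·9^3 + 3·9^2 + 2·9 + 6 (b=9); 9→10: 3·10^10 + 3·10^3 + 3·10^2 + 2·10 + 6 = 30000003326; 30000003326−1 = 30000003325

9, 81, 1023, 9842, 140743, 2471826, 50333399, 1162263921, 30000003325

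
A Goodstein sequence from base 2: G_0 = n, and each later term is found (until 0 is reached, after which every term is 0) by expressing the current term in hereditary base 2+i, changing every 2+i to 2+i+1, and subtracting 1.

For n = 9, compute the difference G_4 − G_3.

130901

[0] 9 ≡ 2^(2 + 1) + 1 (base 2). Lift 3: 82. −1: 81.
[1] 81 ≡ 3^(3 + 1) (base 3). Lift 4: 1024. −1: 1023.
[2] 1023 ≡ 3·4^4 + 3·4^3 + 3·4^2 + 3·4 + 3 (base 4). Lift 5: 9843. −1: 9842.
[3] 9842 ≡ 3·5^5 + 3·5^3 + 3·5^2 + 3·5 + 2 (base 5). Lift 6: 140744. −1: 140743.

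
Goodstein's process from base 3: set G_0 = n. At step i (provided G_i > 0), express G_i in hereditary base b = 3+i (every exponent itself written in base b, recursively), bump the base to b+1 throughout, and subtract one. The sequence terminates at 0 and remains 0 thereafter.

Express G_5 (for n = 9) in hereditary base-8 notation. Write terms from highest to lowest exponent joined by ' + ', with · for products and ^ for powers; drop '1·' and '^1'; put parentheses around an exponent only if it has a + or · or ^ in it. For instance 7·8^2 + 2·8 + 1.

base 3: 9 = 3^2; at 4: 4^2 = 16; next = 15
base 4: 15 = 3·4 + 3; at 5: 3·5 + 3 = 18; next = 17
base 5: 17 = 3·5 + 2; at 6: 3·6 + 2 = 20; next = 19
base 6: 19 = 3·6 + 1; at 7: 3·7 + 1 = 22; next = 21
base 7: 21 = 3·7; at 8: 3·8 = 24; next = 23
base 8: 23 = 2·8 + 7; at 9: 2·9 + 7 = 25; next = 24

2·8 + 7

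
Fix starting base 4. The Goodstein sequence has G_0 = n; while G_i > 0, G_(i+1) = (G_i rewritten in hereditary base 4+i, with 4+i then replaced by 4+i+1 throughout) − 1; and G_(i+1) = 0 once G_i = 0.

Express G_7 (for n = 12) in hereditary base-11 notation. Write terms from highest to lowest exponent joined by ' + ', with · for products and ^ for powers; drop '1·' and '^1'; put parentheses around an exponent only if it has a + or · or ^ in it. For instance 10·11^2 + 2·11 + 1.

11 + 8

12 —HB4→ 3·4 —bump→ 3·5 = 15 —(−1)→ 14
14 —HB5→ 2·5 + 4 —bump→ 2·6 + 4 = 16 —(−1)→ 15
15 —HB6→ 2·6 + 3 —bump→ 2·7 + 3 = 17 —(−1)→ 16
16 —HB7→ 2·7 + 2 —bump→ 2·8 + 2 = 18 —(−1)→ 17
17 —HB8→ 2·8 + 1 —bump→ 2·9 + 1 = 19 —(−1)→ 18
18 —HB9→ 2·9 —bump→ 2·10 = 20 —(−1)→ 19
19 —HB10→ 10 + 9 —bump→ 11 + 9 = 20 —(−1)→ 19
19 —HB11→ 11 + 8 —bump→ 12 + 8 = 20 —(−1)→ 19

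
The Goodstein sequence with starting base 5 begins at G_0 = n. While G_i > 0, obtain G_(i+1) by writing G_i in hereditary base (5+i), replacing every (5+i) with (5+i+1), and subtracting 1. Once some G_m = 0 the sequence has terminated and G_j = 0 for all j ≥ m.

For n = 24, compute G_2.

30

base 5: 24 = 4·5 + 4; at 6: 4·6 + 4 = 28; next = 27
base 6: 27 = 4·6 + 3; at 7: 4·7 + 3 = 31; next = 30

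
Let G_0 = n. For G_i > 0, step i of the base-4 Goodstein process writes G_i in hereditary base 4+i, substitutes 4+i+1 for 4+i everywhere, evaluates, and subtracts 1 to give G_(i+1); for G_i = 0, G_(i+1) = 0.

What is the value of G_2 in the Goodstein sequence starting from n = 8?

8 —HB4→ 2·4 —bump→ 2·5 = 10 —(−1)→ 9
9 —HB5→ 5 + 4 —bump→ 6 + 4 = 10 —(−1)→ 9
9 —HB6→ 6 + 3 —bump→ 7 + 3 = 10 —(−1)→ 9

9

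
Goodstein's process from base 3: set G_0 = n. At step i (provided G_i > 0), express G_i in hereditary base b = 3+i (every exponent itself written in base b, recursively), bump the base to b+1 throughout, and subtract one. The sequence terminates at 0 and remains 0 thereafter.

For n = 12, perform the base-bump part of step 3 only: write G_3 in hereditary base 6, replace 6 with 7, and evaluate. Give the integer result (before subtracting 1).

50

i=0: 12 = 3^2 + 3 (b=3); 3→4: 4^2 + 4 = 20; 20−1 = 19
i=1: 19 = 4^2 + 3 (b=4); 4→5: 5^2 + 3 = 28; 28−1 = 27
i=2: 27 = 5^2 + 2 (b=5); 5→6: 6^2 + 2 = 38; 38−1 = 37
i=3: 37 = 6^2 + 1 (b=6); 6→7: 7^2 + 1 = 50; 50−1 = 49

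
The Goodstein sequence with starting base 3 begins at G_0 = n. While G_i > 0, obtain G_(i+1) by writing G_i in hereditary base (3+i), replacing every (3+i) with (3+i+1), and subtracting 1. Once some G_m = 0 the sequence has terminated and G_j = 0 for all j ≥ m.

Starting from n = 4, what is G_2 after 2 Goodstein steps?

4

(0) 4|_3 = 3 + 1 ↦ 4 + 1|_4 = 5 ⇒ 4
(1) 4|_4 = 4 ↦ 5|_5 = 5 ⇒ 4
(2) 4|_5 = 4 ↦ 4|_6 = 4 ⇒ 3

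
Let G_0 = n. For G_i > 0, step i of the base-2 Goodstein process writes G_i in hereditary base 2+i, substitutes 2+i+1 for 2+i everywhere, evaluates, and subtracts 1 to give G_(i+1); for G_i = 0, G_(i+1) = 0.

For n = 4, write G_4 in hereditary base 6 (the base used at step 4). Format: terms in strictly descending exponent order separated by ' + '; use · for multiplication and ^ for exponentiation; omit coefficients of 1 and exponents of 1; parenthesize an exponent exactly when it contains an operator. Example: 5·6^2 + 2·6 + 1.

4 —HB2→ 2^2 —bump→ 3^3 = 27 —(−1)→ 26
26 —HB3→ 2·3^2 + 2·3 + 2 —bump→ 2·4^2 + 2·4 + 2 = 42 —(−1)→ 41
41 —HB4→ 2·4^2 + 2·4 + 1 —bump→ 2·5^2 + 2·5 + 1 = 61 —(−1)→ 60
60 —HB5→ 2·5^2 + 2·5 —bump→ 2·6^2 + 2·6 = 84 —(−1)→ 83

2·6^2 + 6 + 5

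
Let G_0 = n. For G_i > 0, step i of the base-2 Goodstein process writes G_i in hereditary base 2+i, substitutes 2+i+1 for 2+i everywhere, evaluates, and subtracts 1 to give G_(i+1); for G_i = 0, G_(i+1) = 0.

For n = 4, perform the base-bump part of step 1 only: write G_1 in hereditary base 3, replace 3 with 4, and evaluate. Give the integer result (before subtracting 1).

42

(0) 4|_2 = 2^2 ↦ 3^3|_3 = 27 ⇒ 26
(1) 26|_3 = 2·3^2 + 2·3 + 2 ↦ 2·4^2 + 2·4 + 2|_4 = 42 ⇒ 41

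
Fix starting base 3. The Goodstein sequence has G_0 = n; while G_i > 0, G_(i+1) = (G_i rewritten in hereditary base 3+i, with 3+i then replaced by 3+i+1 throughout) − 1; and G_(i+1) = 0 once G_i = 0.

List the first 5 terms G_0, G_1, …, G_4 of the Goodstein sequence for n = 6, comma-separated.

G_0 = 6. HB_3(6) = 2·3. Bump = 8. G_1 = 7.
G_1 = 7. HB_4(7) = 4 + 3. Bump = 8. G_2 = 7.
G_2 = 7. HB_5(7) = 5 + 2. Bump = 8. G_3 = 7.
G_3 = 7. HB_6(7) = 6 + 1. Bump = 8. G_4 = 7.

6, 7, 7, 7, 7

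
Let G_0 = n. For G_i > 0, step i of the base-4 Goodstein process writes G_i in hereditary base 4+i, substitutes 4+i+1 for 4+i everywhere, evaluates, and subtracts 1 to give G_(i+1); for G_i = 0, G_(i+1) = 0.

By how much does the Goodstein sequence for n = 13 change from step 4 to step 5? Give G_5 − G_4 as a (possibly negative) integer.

1

G_0 = 13. HB_4(13) = 3·4 + 1. Bump = 16. G_1 = 15.
G_1 = 15. HB_5(15) = 3·5. Bump = 18. G_2 = 17.
G_2 = 17. HB_6(17) = 2·6 + 5. Bump = 19. G_3 = 18.
G_3 = 18. HB_7(18) = 2·7 + 4. Bump = 20. G_4 = 19.
G_4 = 19. HB_8(19) = 2·8 + 3. Bump = 21. G_5 = 20.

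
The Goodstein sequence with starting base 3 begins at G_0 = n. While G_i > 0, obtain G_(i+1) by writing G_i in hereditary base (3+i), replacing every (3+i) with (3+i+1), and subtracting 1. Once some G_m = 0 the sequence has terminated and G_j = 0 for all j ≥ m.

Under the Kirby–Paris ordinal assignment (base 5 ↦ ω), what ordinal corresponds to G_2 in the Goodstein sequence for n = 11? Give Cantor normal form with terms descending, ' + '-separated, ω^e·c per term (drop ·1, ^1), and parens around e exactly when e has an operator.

G_0 = 11. HB_3(11) = 3^2 + 2. Bump = 18. G_1 = 17.
G_1 = 17. HB_4(17) = 4^2 + 1. Bump = 26. G_2 = 25.
G_2 = 25. HB_5(25) = 5^2. Bump = 36. G_3 = 35.

ω^2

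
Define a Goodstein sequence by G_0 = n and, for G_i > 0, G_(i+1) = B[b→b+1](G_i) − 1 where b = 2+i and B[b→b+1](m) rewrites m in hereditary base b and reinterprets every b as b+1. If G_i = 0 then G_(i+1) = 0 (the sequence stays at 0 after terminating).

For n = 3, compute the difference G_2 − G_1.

0

3 —HB2→ 2 + 1 —bump→ 3 + 1 = 4 —(−1)→ 3
3 —HB3→ 3 —bump→ 4 = 4 —(−1)→ 3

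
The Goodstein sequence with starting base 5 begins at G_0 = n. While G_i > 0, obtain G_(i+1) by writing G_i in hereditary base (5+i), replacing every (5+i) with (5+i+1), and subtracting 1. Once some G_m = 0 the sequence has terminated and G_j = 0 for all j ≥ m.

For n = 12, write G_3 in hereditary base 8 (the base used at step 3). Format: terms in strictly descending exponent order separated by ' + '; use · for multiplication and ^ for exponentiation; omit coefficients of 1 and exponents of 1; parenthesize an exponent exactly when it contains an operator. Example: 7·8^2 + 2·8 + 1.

8 + 7

[0] 12 ≡ 2·5 + 2 (base 5). Lift 6: 14. −1: 13.
[1] 13 ≡ 2·6 + 1 (base 6). Lift 7: 15. −1: 14.
[2] 14 ≡ 2·7 (base 7). Lift 8: 16. −1: 15.
[3] 15 ≡ 8 + 7 (base 8). Lift 9: 16. −1: 15.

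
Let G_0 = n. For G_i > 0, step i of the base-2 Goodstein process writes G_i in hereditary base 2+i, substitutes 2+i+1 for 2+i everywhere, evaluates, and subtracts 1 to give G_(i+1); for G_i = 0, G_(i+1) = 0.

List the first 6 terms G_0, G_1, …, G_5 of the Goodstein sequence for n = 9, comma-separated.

[0] 9 ≡ 2^(2 + 1) + 1 (base 2). Lift 3: 82. −1: 81.
[1] 81 ≡ 3^(3 + 1) (base 3). Lift 4: 1024. −1: 1023.
[2] 1023 ≡ 3·4^4 + 3·4^3 + 3·4^2 + 3·4 + 3 (base 4). Lift 5: 9843. −1: 9842.
[3] 9842 ≡ 3·5^5 + 3·5^3 + 3·5^2 + 3·5 + 2 (base 5). Lift 6: 140744. −1: 140743.
[4] 140743 ≡ 3·6^6 + 3·6^3 + 3·6^2 + 3·6 + 1 (base 6). Lift 7: 2471827. −1: 2471826.

9, 81, 1023, 9842, 140743, 2471826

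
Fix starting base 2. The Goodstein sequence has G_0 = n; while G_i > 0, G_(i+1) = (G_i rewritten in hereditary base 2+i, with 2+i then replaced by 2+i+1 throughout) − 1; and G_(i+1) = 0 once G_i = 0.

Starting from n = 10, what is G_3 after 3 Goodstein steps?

15625

(0) 10|_2 = 2^(2 + 1) + 2 ↦ 3^(3 + 1) + 3|_3 = 84 ⇒ 83
(1) 83|_3 = 3^(3 + 1) + 2 ↦ 4^(4 + 1) + 2|_4 = 1026 ⇒ 1025
(2) 1025|_4 = 4^(4 + 1) + 1 ↦ 5^(5 + 1) + 1|_5 = 15626 ⇒ 15625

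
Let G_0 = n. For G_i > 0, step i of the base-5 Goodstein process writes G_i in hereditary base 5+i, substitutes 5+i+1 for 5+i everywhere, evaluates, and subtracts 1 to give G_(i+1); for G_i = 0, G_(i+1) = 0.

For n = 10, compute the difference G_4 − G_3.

G_0=10  [base 5] 2·5  →[5↦6]→  2·6 = 12  −1 ⇒ G_1=11
G_1=11  [base 6] 6 + 5  →[6↦7]→  7 + 5 = 12  −1 ⇒ G_2=11
G_2=11  [base 7] 7 + 4  →[7↦8]→  8 + 4 = 12  −1 ⇒ G_3=11
G_3=11  [base 8] 8 + 3  →[8↦9]→  9 + 3 = 12  −1 ⇒ G_4=11

0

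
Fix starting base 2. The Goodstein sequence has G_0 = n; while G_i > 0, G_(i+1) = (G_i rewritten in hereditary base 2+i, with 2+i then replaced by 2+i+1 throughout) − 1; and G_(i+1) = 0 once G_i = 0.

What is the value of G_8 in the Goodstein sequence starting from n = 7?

G_0 = 7. HB_2(7) = 2^2 + 2 + 1. Bump = 31. G_1 = 30.
G_1 = 30. HB_3(30) = 3^3 + 3. Bump = 260. G_2 = 259.
G_2 = 259. HB_4(259) = 4^4 + 3. Bump = 3128. G_3 = 3127.
G_3 = 3127. HB_5(3127) = 5^5 + 2. Bump = 46658. G_4 = 46657.
G_4 = 46657. HB_6(46657) = 6^6 + 1. Bump = 823544. G_5 = 823543.
G_5 = 823543. HB_7(823543) = 7^7. Bump = 16777216. G_6 = 16777215.
G_6 = 16777215. HB_8(16777215) = 7·8^7 + 7·8^6 + 7·8^5 + 7·8^4 + 7·8^3 + 7·8^2 + 7·8 + 7. Bump = 37665880. G_7 = 37665879.
G_7 = 37665879. HB_9(37665879) = 7·9^7 + 7·9^6 + 7·9^5 + 7·9^4 + 7·9^3 + 7·9^2 + 7·9 + 6. Bump = 77777776. G_8 = 77777775.
G_8 = 77777775. HB_10(77777775) = 7·10^7 + 7·10^6 + 7·10^5 + 7·10^4 + 7·10^3 + 7·10^2 + 7·10 + 5. Bump = 150051214. G_9 = 150051213.

77777775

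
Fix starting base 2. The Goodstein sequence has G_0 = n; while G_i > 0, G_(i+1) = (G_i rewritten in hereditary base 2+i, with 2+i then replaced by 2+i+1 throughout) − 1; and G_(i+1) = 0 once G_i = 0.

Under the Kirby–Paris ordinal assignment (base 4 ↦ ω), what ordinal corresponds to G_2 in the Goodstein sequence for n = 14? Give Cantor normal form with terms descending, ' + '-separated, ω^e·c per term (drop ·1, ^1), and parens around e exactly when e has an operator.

step 0: 14 = 2^(2 + 1) + 2^2 + 2; sub 3 for 2: 3^(3 + 1) + 3^3 + 3; = 111; G_1 = 111−1 = 110
step 1: 110 = 3^(3 + 1) + 3^3 + 2; sub 4 for 3: 4^(4 + 1) + 4^4 + 2; = 1282; G_2 = 1282−1 = 1281
step 2: 1281 = 4^(4 + 1) + 4^4 + 1; sub 5 for 4: 5^(5 + 1) + 5^5 + 1; = 18751; G_3 = 18751−1 = 18750

ω^(ω + 1) + ω^ω + 1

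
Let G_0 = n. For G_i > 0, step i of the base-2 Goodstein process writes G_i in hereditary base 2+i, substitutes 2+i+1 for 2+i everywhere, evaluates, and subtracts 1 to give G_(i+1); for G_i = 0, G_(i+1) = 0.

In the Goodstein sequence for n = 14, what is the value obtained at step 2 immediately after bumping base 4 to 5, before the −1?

18751

G_0=14  [base 2] 2^(2 + 1) + 2^2 + 2  →[2↦3]→  3^(3 + 1) + 3^3 + 3 = 111  −1 ⇒ G_1=110
G_1=110  [base 3] 3^(3 + 1) + 3^3 + 2  →[3↦4]→  4^(4 + 1) + 4^4 + 2 = 1282  −1 ⇒ G_2=1281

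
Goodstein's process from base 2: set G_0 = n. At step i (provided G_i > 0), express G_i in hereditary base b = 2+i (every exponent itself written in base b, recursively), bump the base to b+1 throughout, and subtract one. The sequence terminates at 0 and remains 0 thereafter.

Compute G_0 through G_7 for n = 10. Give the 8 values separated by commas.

10, 83, 1025, 15625, 279935, 4215754, 84073323, 1937434592

10 —HB2→ 2^(2 + 1) + 2 —bump→ 3^(3 + 1) + 3 = 84 —(−1)→ 83
83 —HB3→ 3^(3 + 1) + 2 —bump→ 4^(4 + 1) + 2 = 1026 —(−1)→ 1025
1025 —HB4→ 4^(4 + 1) + 1 —bump→ 5^(5 + 1) + 1 = 15626 —(−1)→ 15625
15625 —HB5→ 5^(5 + 1) —bump→ 6^(6 + 1) = 279936 —(−1)→ 279935
279935 —HB6→ 5·6^6 + 5·6^5 + 5·6^4 + 5·6^3 + 5·6^2 + 5·6 + 5 —bump→ 5·7^7 + 5·7^5 + 5·7^4 + 5·7^3 + 5·7^2 + 5·7 + 5 = 4215755 —(−1)→ 4215754
4215754 —HB7→ 5·7^7 + 5·7^5 + 5·7^4 + 5·7^3 + 5·7^2 + 5·7 + 4 —bump→ 5·8^8 + 5·8^5 + 5·8^4 + 5·8^3 + 5·8^2 + 5·8 + 4 = 84073324 —(−1)→ 84073323
84073323 —HB8→ 5·8^8 + 5·8^5 + 5·8^4 + 5·8^3 + 5·8^2 + 5·8 + 3 —bump→ 5·9^9 + 5·9^5 + 5·9^4 + 5·9^3 + 5·9^2 + 5·9 + 3 = 1937434593 —(−1)→ 1937434592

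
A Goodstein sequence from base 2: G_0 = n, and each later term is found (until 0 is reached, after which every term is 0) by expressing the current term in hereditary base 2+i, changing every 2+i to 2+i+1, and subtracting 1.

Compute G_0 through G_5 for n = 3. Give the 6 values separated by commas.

3, 3, 3, 2, 1, 0

base 2: 3 = 2 + 1; at 3: 3 + 1 = 4; next = 3
base 3: 3 = 3; at 4: 4 = 4; next = 3
base 4: 3 = 3; at 5: 3 = 3; next = 2
base 5: 2 = 2; at 6: 2 = 2; next = 1
base 6: 1 = 1; at 7: 1 = 1; next = 0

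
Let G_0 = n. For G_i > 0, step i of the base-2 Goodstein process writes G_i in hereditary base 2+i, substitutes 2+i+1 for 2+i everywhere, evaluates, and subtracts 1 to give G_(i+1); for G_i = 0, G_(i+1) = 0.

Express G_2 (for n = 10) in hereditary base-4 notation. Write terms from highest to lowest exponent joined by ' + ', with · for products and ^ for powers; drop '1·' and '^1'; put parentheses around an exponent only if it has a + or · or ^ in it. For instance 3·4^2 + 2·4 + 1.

i=0: 10 = 2^(2 + 1) + 2 (b=2); 2→3: 3^(3 + 1) + 3 = 84; 84−1 = 83
i=1: 83 = 3^(3 + 1) + 2 (b=3); 3→4: 4^(4 + 1) + 2 = 1026; 1026−1 = 1025
i=2: 1025 = 4^(4 + 1) + 1 (b=4); 4→5: 5^(5 + 1) + 1 = 15626; 15626−1 = 15625

4^(4 + 1) + 1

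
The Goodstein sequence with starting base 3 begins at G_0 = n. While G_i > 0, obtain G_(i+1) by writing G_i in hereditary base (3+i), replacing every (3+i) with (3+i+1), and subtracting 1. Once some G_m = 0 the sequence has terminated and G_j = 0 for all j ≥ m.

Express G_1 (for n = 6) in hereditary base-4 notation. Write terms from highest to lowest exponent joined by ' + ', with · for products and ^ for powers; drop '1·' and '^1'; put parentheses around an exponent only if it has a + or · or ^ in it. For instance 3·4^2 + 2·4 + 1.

G_0 = 6. HB_3(6) = 2·3. Bump = 8. G_1 = 7.
G_1 = 7. HB_4(7) = 4 + 3. Bump = 8. G_2 = 7.

4 + 3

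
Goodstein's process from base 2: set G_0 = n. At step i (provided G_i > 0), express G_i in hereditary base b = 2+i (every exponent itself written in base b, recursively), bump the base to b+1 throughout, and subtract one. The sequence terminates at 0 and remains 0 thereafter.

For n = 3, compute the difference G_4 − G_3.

-1

[0] 3 ≡ 2 + 1 (base 2). Lift 3: 4. −1: 3.
[1] 3 ≡ 3 (base 3). Lift 4: 4. −1: 3.
[2] 3 ≡ 3 (base 4). Lift 5: 3. −1: 2.
[3] 2 ≡ 2 (base 5). Lift 6: 2. −1: 1.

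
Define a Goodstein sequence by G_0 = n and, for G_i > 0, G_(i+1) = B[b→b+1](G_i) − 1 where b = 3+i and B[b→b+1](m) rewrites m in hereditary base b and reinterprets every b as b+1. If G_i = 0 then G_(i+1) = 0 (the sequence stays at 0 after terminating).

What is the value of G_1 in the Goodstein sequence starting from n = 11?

11 —HB3→ 3^2 + 2 —bump→ 4^2 + 2 = 18 —(−1)→ 17
17 —HB4→ 4^2 + 1 —bump→ 5^2 + 1 = 26 —(−1)→ 25

17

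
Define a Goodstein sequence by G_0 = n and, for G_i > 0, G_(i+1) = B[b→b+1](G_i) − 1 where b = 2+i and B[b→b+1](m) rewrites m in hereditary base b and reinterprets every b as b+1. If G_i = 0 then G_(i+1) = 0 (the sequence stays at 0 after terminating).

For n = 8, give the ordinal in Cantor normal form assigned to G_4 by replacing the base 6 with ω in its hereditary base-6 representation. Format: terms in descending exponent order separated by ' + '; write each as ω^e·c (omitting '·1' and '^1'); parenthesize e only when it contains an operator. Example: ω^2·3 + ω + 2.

ω^ω·2 + ω^2·2 + ω + 5

[0] 8 ≡ 2^(2 + 1) (base 2). Lift 3: 81. −1: 80.
[1] 80 ≡ 2·3^3 + 2·3^2 + 2·3 + 2 (base 3). Lift 4: 554. −1: 553.
[2] 553 ≡ 2·4^4 + 2·4^2 + 2·4 + 1 (base 4). Lift 5: 6311. −1: 6310.
[3] 6310 ≡ 2·5^5 + 2·5^2 + 2·5 (base 5). Lift 6: 93396. −1: 93395.
[4] 93395 ≡ 2·6^6 + 2·6^2 + 6 + 5 (base 6). Lift 7: 1647196. −1: 1647195.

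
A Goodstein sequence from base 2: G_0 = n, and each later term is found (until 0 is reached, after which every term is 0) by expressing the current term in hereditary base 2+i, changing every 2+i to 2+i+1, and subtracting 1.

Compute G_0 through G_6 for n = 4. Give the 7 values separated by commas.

4, 26, 41, 60, 83, 109, 139

[0] 4 ≡ 2^2 (base 2). Lift 3: 27. −1: 26.
[1] 26 ≡ 2·3^2 + 2·3 + 2 (base 3). Lift 4: 42. −1: 41.
[2] 41 ≡ 2·4^2 + 2·4 + 1 (base 4). Lift 5: 61. −1: 60.
[3] 60 ≡ 2·5^2 + 2·5 (base 5). Lift 6: 84. −1: 83.
[4] 83 ≡ 2·6^2 + 6 + 5 (base 6). Lift 7: 110. −1: 109.
[5] 109 ≡ 2·7^2 + 7 + 4 (base 7). Lift 8: 140. −1: 139.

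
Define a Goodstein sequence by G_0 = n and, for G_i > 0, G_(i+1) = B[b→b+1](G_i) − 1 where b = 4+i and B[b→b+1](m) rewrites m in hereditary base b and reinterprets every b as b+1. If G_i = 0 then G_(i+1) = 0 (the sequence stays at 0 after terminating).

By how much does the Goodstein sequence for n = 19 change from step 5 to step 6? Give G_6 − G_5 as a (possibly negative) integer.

6

base 4: 19 = 4^2 + 3; at 5: 5^2 + 3 = 28; next = 27
base 5: 27 = 5^2 + 2; at 6: 6^2 + 2 = 38; next = 37
base 6: 37 = 6^2 + 1; at 7: 7^2 + 1 = 50; next = 49
base 7: 49 = 7^2; at 8: 8^2 = 64; next = 63
base 8: 63 = 7·8 + 7; at 9: 7·9 + 7 = 70; next = 69
base 9: 69 = 7·9 + 6; at 10: 7·10 + 6 = 76; next = 75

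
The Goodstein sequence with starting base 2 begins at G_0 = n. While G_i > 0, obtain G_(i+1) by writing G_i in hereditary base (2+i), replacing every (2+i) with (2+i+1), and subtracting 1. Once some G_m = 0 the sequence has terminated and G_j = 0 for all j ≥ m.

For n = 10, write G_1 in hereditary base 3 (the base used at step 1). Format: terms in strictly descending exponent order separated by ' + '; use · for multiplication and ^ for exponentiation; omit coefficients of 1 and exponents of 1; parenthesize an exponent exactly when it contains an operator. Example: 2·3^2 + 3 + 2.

G_0 = 10. HB_2(10) = 2^(2 + 1) + 2. Bump = 84. G_1 = 83.
G_1 = 83. HB_3(83) = 3^(3 + 1) + 2. Bump = 1026. G_2 = 1025.

3^(3 + 1) + 2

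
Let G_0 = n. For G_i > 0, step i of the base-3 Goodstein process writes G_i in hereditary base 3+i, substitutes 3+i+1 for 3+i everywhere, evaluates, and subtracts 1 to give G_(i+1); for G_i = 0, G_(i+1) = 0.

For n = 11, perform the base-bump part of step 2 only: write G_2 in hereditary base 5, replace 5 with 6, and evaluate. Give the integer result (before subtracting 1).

base 3: 11 = 3^2 + 2; at 4: 4^2 + 2 = 18; next = 17
base 4: 17 = 4^2 + 1; at 5: 5^2 + 1 = 26; next = 25
base 5: 25 = 5^2; at 6: 6^2 = 36; next = 35

36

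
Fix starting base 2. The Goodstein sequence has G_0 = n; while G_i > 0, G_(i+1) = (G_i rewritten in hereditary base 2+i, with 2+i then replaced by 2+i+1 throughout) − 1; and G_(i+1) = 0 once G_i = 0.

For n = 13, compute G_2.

1279

[0] 13 ≡ 2^(2 + 1) + 2^2 + 1 (base 2). Lift 3: 109. −1: 108.
[1] 108 ≡ 3^(3 + 1) + 3^3 (base 3). Lift 4: 1280. −1: 1279.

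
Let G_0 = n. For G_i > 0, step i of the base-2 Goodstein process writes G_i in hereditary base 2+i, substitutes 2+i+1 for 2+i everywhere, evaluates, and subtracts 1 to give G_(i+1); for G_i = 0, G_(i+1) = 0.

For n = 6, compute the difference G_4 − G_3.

[0] 6 ≡ 2^2 + 2 (base 2). Lift 3: 30. −1: 29.
[1] 29 ≡ 3^3 + 2 (base 3). Lift 4: 258. −1: 257.
[2] 257 ≡ 4^4 + 1 (base 4). Lift 5: 3126. −1: 3125.
[3] 3125 ≡ 5^5 (base 5). Lift 6: 46656. −1: 46655.

43530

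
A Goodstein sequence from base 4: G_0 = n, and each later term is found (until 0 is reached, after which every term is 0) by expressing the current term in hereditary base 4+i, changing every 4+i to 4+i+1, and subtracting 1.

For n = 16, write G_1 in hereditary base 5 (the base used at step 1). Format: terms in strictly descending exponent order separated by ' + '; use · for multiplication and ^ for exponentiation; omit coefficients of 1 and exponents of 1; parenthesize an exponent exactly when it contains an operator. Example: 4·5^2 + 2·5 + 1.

16 —HB4→ 4^2 —bump→ 5^2 = 25 —(−1)→ 24
24 —HB5→ 4·5 + 4 —bump→ 4·6 + 4 = 28 —(−1)→ 27

4·5 + 4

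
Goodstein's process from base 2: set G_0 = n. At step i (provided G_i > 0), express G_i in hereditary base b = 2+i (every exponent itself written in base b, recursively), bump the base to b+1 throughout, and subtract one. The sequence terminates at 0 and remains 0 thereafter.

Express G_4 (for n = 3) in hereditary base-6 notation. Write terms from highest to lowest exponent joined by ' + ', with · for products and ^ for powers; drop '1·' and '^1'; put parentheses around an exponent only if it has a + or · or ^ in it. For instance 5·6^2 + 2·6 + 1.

3 —HB2→ 2 + 1 —bump→ 3 + 1 = 4 —(−1)→ 3
3 —HB3→ 3 —bump→ 4 = 4 —(−1)→ 3
3 —HB4→ 3 —bump→ 3 = 3 —(−1)→ 2
2 —HB5→ 2 —bump→ 2 = 2 —(−1)→ 1
1 —HB6→ 1 —bump→ 1 = 1 —(−1)→ 0

1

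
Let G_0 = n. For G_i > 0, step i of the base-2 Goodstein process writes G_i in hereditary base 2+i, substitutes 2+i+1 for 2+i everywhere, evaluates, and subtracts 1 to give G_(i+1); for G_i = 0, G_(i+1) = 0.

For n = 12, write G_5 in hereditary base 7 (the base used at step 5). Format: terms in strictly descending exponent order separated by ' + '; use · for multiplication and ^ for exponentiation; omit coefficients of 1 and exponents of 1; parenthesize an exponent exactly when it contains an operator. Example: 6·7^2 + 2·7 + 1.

7^(7 + 1) + 2·7^2 + 7 + 4

base 2: 12 = 2^(2 + 1) + 2^2; at 3: 3^(3 + 1) + 3^3 = 108; next = 107
base 3: 107 = 3^(3 + 1) + 2·3^2 + 2·3 + 2; at 4: 4^(4 + 1) + 2·4^2 + 2·4 + 2 = 1066; next = 1065
base 4: 1065 = 4^(4 + 1) + 2·4^2 + 2·4 + 1; at 5: 5^(5 + 1) + 2·5^2 + 2·5 + 1 = 15686; next = 15685
base 5: 15685 = 5^(5 + 1) + 2·5^2 + 2·5; at 6: 6^(6 + 1) + 2·6^2 + 2·6 = 280020; next = 280019
base 6: 280019 = 6^(6 + 1) + 2·6^2 + 6 + 5; at 7: 7^(7 + 1) + 2·7^2 + 7 + 5 = 5764911; next = 5764910
base 7: 5764910 = 7^(7 + 1) + 2·7^2 + 7 + 4; at 8: 8^(8 + 1) + 2·8^2 + 8 + 4 = 134217868; next = 134217867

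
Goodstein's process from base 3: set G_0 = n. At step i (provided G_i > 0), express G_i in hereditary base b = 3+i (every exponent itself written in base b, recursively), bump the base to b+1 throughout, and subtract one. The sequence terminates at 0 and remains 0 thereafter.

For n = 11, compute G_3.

step 0: 11 = 3^2 + 2; sub 4 for 3: 4^2 + 2; = 18; G_1 = 18−1 = 17
step 1: 17 = 4^2 + 1; sub 5 for 4: 5^2 + 1; = 26; G_2 = 26−1 = 25
step 2: 25 = 5^2; sub 6 for 5: 6^2; = 36; G_3 = 36−1 = 35
step 3: 35 = 5·6 + 5; sub 7 for 6: 5·7 + 5; = 40; G_4 = 40−1 = 39

35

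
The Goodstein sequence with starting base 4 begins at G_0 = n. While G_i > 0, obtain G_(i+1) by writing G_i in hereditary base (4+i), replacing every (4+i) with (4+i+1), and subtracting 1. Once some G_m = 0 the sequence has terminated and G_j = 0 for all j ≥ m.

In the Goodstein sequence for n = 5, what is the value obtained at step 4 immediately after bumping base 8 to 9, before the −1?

G_0 = 5. HB_4(5) = 4 + 1. Bump = 6. G_1 = 5.
G_1 = 5. HB_5(5) = 5. Bump = 6. G_2 = 5.
G_2 = 5. HB_6(5) = 5. Bump = 5. G_3 = 4.
G_3 = 4. HB_7(4) = 4. Bump = 4. G_4 = 3.
G_4 = 3. HB_8(3) = 3. Bump = 3. G_5 = 2.

3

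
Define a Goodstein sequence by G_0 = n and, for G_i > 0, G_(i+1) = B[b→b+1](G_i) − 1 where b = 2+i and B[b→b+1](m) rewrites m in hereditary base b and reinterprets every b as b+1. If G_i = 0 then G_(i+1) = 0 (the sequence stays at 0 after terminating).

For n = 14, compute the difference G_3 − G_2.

[0] 14 ≡ 2^(2 + 1) + 2^2 + 2 (base 2). Lift 3: 111. −1: 110.
[1] 110 ≡ 3^(3 + 1) + 3^3 + 2 (base 3). Lift 4: 1282. −1: 1281.
[2] 1281 ≡ 4^(4 + 1) + 4^4 + 1 (base 4). Lift 5: 18751. −1: 18750.

17469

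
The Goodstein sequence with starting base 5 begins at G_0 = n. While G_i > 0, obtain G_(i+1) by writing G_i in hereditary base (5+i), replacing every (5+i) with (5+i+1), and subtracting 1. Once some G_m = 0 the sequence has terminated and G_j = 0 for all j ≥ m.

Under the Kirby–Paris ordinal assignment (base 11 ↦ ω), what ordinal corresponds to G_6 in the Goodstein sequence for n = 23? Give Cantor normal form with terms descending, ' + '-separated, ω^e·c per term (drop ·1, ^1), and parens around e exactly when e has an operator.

[0] 23 ≡ 4·5 + 3 (base 5). Lift 6: 27. −1: 26.
[1] 26 ≡ 4·6 + 2 (base 6). Lift 7: 30. −1: 29.
[2] 29 ≡ 4·7 + 1 (base 7). Lift 8: 33. −1: 32.
[3] 32 ≡ 4·8 (base 8). Lift 9: 36. −1: 35.
[4] 35 ≡ 3·9 + 8 (base 9). Lift 10: 38. −1: 37.
[5] 37 ≡ 3·10 + 7 (base 10). Lift 11: 40. −1: 39.
[6] 39 ≡ 3·11 + 6 (base 11). Lift 12: 42. −1: 41.

ω·3 + 6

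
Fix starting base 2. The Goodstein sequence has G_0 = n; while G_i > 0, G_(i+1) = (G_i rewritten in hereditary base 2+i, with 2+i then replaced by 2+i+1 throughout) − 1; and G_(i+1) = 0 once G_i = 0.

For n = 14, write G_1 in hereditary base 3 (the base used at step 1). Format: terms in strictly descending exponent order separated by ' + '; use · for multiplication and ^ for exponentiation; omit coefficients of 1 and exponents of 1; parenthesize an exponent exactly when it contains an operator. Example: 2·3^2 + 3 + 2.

3^(3 + 1) + 3^3 + 2

[0] 14 ≡ 2^(2 + 1) + 2^2 + 2 (base 2). Lift 3: 111. −1: 110.
[1] 110 ≡ 3^(3 + 1) + 3^3 + 2 (base 3). Lift 4: 1282. −1: 1281.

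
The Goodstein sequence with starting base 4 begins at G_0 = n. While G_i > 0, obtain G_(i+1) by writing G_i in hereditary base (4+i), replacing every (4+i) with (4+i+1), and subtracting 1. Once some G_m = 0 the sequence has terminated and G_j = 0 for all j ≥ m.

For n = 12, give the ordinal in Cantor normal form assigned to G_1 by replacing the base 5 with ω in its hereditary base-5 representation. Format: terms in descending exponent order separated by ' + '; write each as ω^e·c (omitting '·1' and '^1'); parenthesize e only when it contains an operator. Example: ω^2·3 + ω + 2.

i=0: 12 = 3·4 (b=4); 4→5: 3·5 = 15; 15−1 = 14
i=1: 14 = 2·5 + 4 (b=5); 5→6: 2·6 + 4 = 16; 16−1 = 15

ω·2 + 4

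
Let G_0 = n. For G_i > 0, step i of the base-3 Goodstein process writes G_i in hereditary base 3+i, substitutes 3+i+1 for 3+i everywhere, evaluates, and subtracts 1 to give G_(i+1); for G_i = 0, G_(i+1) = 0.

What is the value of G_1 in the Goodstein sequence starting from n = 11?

base 3: 11 = 3^2 + 2; at 4: 4^2 + 2 = 18; next = 17
base 4: 17 = 4^2 + 1; at 5: 5^2 + 1 = 26; next = 25

17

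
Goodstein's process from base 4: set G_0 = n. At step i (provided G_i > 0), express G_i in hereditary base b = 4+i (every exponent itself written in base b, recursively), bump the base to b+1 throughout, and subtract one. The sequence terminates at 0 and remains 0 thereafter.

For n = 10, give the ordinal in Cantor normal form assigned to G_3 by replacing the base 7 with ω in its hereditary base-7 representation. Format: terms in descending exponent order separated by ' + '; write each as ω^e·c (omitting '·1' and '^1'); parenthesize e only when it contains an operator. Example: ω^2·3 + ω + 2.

ω + 6

step 0: 10 = 2·4 + 2; sub 5 for 4: 2·5 + 2; = 12; G_1 = 12−1 = 11
step 1: 11 = 2·5 + 1; sub 6 for 5: 2·6 + 1; = 13; G_2 = 13−1 = 12
step 2: 12 = 2·6; sub 7 for 6: 2·7; = 14; G_3 = 14−1 = 13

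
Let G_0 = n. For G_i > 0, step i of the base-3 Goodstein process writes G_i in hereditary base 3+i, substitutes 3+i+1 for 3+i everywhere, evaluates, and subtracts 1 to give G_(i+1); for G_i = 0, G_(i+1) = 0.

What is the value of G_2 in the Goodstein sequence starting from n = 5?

G_0=5  [base 3] 3 + 2  →[3↦4]→  4 + 2 = 6  −1 ⇒ G_1=5
G_1=5  [base 4] 4 + 1  →[4↦5]→  5 + 1 = 6  −1 ⇒ G_2=5
G_2=5  [base 5] 5  →[5↦6]→  6 = 6  −1 ⇒ G_3=5

5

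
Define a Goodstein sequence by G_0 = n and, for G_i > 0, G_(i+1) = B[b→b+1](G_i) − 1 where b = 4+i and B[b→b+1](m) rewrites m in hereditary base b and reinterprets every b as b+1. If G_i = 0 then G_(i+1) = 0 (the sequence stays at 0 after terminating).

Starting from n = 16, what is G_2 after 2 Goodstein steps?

G_0 = 16. HB_4(16) = 4^2. Bump = 25. G_1 = 24.
G_1 = 24. HB_5(24) = 4·5 + 4. Bump = 28. G_2 = 27.
G_2 = 27. HB_6(27) = 4·6 + 3. Bump = 31. G_3 = 30.

27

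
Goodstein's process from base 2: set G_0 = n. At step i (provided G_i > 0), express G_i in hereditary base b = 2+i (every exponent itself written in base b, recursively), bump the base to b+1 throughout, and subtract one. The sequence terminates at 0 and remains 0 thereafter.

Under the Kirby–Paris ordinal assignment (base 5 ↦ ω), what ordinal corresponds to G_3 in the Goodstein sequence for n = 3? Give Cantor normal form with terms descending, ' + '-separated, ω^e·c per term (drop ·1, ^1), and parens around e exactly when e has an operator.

G_0=3  [base 2] 2 + 1  →[2↦3]→  3 + 1 = 4  −1 ⇒ G_1=3
G_1=3  [base 3] 3  →[3↦4]→  4 = 4  −1 ⇒ G_2=3
G_2=3  [base 4] 3  →[4↦5]→  3 = 3  −1 ⇒ G_3=2
G_3=2  [base 5] 2  →[5↦6]→  2 = 2  −1 ⇒ G_4=1

2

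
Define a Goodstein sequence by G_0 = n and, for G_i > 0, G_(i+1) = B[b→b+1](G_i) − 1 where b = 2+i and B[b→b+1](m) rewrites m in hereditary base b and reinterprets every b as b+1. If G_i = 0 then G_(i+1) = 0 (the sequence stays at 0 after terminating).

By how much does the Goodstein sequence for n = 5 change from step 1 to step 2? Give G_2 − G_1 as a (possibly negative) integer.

228

(0) 5|_2 = 2^2 + 1 ↦ 3^3 + 1|_3 = 28 ⇒ 27
(1) 27|_3 = 3^3 ↦ 4^4|_4 = 256 ⇒ 255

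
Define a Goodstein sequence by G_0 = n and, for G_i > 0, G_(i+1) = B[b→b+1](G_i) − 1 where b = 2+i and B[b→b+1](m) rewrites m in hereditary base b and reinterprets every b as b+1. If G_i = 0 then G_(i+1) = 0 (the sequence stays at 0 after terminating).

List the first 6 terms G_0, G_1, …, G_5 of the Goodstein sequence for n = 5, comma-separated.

[0] 5 ≡ 2^2 + 1 (base 2). Lift 3: 28. −1: 27.
[1] 27 ≡ 3^3 (base 3). Lift 4: 256. −1: 255.
[2] 255 ≡ 3·4^3 + 3·4^2 + 3·4 + 3 (base 4). Lift 5: 468. −1: 467.
[3] 467 ≡ 3·5^3 + 3·5^2 + 3·5 + 2 (base 5). Lift 6: 776. −1: 775.
[4] 775 ≡ 3·6^3 + 3·6^2 + 3·6 + 1 (base 6). Lift 7: 1198. −1: 1197.

5, 27, 255, 467, 775, 1197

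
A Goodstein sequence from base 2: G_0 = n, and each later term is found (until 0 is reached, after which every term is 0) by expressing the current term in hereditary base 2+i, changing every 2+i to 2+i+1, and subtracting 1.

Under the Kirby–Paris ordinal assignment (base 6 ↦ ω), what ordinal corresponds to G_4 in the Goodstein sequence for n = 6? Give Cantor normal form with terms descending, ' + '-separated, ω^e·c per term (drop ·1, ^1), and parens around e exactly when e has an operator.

ω^5·5 + ω^4·5 + ω^3·5 + ω^2·5 + ω·5 + 5

base 2: 6 = 2^2 + 2; at 3: 3^3 + 3 = 30; next = 29
base 3: 29 = 3^3 + 2; at 4: 4^4 + 2 = 258; next = 257
base 4: 257 = 4^4 + 1; at 5: 5^5 + 1 = 3126; next = 3125
base 5: 3125 = 5^5; at 6: 6^6 = 46656; next = 46655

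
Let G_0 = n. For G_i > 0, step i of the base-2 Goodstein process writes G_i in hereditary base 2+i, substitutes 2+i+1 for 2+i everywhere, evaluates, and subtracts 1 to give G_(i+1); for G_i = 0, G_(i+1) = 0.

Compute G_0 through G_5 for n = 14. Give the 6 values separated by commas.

14, 110, 1281, 18750, 326591, 5862840

[0] 14 ≡ 2^(2 + 1) + 2^2 + 2 (base 2). Lift 3: 111. −1: 110.
[1] 110 ≡ 3^(3 + 1) + 3^3 + 2 (base 3). Lift 4: 1282. −1: 1281.
[2] 1281 ≡ 4^(4 + 1) + 4^4 + 1 (base 4). Lift 5: 18751. −1: 18750.
[3] 18750 ≡ 5^(5 + 1) + 5^5 (base 5). Lift 6: 326592. −1: 326591.
[4] 326591 ≡ 6^(6 + 1) + 5·6^5 + 5·6^4 + 5·6^3 + 5·6^2 + 5·6 + 5 (base 6). Lift 7: 5862841. −1: 5862840.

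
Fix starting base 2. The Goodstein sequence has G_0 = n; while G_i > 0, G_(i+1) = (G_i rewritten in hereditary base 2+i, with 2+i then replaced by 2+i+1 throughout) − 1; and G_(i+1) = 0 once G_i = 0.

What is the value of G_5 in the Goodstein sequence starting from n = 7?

G_0 = 7. HB_2(7) = 2^2 + 2 + 1. Bump = 31. G_1 = 30.
G_1 = 30. HB_3(30) = 3^3 + 3. Bump = 260. G_2 = 259.
G_2 = 259. HB_4(259) = 4^4 + 3. Bump = 3128. G_3 = 3127.
G_3 = 3127. HB_5(3127) = 5^5 + 2. Bump = 46658. G_4 = 46657.
G_4 = 46657. HB_6(46657) = 6^6 + 1. Bump = 823544. G_5 = 823543.
G_5 = 823543. HB_7(823543) = 7^7. Bump = 16777216. G_6 = 16777215.

823543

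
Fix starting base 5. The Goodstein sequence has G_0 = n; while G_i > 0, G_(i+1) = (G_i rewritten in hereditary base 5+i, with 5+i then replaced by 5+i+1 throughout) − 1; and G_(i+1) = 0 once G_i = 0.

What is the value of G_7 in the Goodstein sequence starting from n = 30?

[0] 30 ≡ 5^2 + 5 (base 5). Lift 6: 42. −1: 41.
[1] 41 ≡ 6^2 + 5 (base 6). Lift 7: 54. −1: 53.
[2] 53 ≡ 7^2 + 4 (base 7). Lift 8: 68. −1: 67.
[3] 67 ≡ 8^2 + 3 (base 8). Lift 9: 84. −1: 83.
[4] 83 ≡ 9^2 + 2 (base 9). Lift 10: 102. −1: 101.
[5] 101 ≡ 10^2 + 1 (base 10). Lift 11: 122. −1: 121.
[6] 121 ≡ 11^2 (base 11). Lift 12: 144. −1: 143.

143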